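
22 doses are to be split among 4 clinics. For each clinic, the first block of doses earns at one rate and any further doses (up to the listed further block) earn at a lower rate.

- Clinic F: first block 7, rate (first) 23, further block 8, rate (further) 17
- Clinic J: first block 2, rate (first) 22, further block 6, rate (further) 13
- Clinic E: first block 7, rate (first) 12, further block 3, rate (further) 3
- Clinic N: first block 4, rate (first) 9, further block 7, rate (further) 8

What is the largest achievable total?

406

Treat each block as its own option and order by rate: Clinic F/T1 23 > Clinic J/T1 22 > Clinic F/T2 17 > Clinic J/T2 13 > Clinic E/T1 12 > Clinic N/T1 9 > Clinic N/T2 8 > Clinic E/T2 3.
Clinic F T1 at 23: fill all 7 — 15 left.
Fill Clinic J T1 block (2 at 22) — 13 left.
Clinic F T2 at 17: fill all 8 — 5 left.
5 remain; put them into Clinic J T2 at 13.
Total = 23×7 + 22×2 + 17×8 + 13×5 = 406.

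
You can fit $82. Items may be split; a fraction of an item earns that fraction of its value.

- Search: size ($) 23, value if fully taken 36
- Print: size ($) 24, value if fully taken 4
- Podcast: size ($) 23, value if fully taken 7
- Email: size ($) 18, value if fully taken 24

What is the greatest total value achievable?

Rank by value-to-size ratio: Search 36/23≈1.57, Email 24/18≈1.33, Podcast 7/23≈0.304, Print 4/24≈0.167.
Take all of Search (23 $, value 36) ; 59 $ left.
Email: take in full, 18 $ for value 24 ; 41 left.
Take all of Podcast (23 $, value 7) ; 18 $ left.
18 $ left: a 18/24 share of Print gives 4×18/24 = 3.
Total value = 70.

70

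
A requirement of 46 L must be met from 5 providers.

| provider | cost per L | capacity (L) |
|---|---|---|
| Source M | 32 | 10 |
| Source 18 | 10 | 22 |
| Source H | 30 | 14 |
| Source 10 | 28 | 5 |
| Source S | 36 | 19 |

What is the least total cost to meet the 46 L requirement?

Cheapest first:
Source 18 at 10: take all 22 L ; 24 still needed.
Take 5 from Source 10 at 28 ; need 19 more.
Take 14 from Source H at 30 ; need 5 more.
Source M at 32: take 5 of its 10 ; requirement met.
Source S: unused.
Cost = 22×10 + 5×28 + 14×30 + 5×32 = 940.

940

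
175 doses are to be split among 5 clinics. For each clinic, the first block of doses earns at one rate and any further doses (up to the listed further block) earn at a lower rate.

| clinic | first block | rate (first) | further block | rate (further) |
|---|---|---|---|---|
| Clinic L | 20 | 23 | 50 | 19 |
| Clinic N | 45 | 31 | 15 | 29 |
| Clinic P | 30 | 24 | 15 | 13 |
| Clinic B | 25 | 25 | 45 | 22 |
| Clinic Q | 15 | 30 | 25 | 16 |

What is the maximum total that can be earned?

4635

Order all 10 blocks by rate: Clinic N/first 31 > Clinic Q/first 30 > Clinic N/second 29 > Clinic B/first 25 > Clinic P/first 24 > Clinic L/first 23 > Clinic B/second 22 > Clinic L/second 19 > Clinic Q/second 16 > Clinic P/second 13.
Fill Clinic N first block (45 at 31) ; 130 left.
Clinic Q/first (30): +15 ; 115 left.
Clinic N second at 29: fill all 15 ; 100 left.
Clinic B/first (25): +25 ; 75 left.
Fill Clinic P first block (30 at 24) ; 45 left.
Fill Clinic L first block (20 at 23) ; 25 left.
Clinic B/second: +25 of 45 at 22; pool empty.
Total = 31×45 + 30×15 + 29×15 + 25×25 + 24×30 + 23×20 + 22×25 = 4635.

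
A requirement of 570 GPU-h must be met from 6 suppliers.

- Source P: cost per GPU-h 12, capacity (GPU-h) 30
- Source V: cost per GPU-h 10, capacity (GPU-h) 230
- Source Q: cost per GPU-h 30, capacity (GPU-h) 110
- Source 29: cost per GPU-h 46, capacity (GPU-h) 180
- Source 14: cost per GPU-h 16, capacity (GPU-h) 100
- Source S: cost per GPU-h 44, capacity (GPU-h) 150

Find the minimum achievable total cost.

Use suppliers in increasing cost order.
Source V (10): use full 230 — 340 GPU-h to go.
Source P at 12: take all 30 GPU-h — 310 still needed.
Take 100 from Source 14 at 16 — need 210 more.
Take 110 from Source Q at 30 — need 100 more.
Source S (44): take the remaining 100 — done.
Source 29: unused.
Cost = 230×10 + 30×12 + 100×16 + 110×30 + 100×44 = 11960.

11960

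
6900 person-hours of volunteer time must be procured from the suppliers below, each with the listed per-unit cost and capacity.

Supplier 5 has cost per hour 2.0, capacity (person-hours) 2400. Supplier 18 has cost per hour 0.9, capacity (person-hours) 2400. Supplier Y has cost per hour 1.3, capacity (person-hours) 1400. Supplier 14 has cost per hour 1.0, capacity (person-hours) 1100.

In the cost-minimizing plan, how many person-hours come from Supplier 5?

2000

Cheapest first:
Supplier 18 at 0.9: take all 2400 person-hours — 4500 still needed.
Supplier 14 at 1.0: take all 1100 person-hours — 3400 still needed.
Supplier Y (1.3): use full 1400 — 2000 person-hours to go.
Supplier 5 at 2.0: take 2000 of its 2400 — requirement met.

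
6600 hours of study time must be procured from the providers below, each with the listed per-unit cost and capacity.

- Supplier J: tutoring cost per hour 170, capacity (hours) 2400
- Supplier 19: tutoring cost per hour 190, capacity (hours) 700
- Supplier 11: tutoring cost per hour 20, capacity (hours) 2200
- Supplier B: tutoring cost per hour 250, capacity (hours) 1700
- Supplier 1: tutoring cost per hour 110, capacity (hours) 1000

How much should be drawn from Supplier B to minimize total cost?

300

Cheapest first:
Supplier 11 (20): use full 2200 → 4400 hours to go.
Take 1000 from Supplier 1 at 110 → need 3400 more.
Supplier J at 170: take all 2400 hours → 1000 still needed.
Take 700 from Supplier 19 at 190 → need 300 more.
Supplier B (250): take the remaining 300 → done.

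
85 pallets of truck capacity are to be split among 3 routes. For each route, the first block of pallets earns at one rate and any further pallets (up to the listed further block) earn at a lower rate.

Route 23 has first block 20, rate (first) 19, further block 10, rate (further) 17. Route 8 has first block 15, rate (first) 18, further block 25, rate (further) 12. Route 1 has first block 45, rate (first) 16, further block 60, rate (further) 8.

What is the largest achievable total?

1460

Rank every tier by rate: Route 23/tier1 19 > Route 8/tier1 18 > Route 23/tier2 17 > Route 1/tier1 16 > Route 8/tier2 12 > Route 1/tier2 8.
Fill Route 23 tier1 block (20 at 19) → 65 left.
Route 8 tier1 at 18: fill all 15 → 50 left.
Route 23/tier2 (17): +10 → 40 left.
40 remain; put them into Route 1 tier1 at 16.
Total = 19×20 + 18×15 + 17×10 + 16×40 = 1460.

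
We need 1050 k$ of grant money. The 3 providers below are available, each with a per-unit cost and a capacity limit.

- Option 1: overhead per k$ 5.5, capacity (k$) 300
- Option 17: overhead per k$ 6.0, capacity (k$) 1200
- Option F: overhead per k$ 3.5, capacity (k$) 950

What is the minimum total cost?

3875

Cheapest first:
Take 950 from Option F at 3.5 ; need 100 more.
Option 1 at 5.5: take 100 of its 300 ; requirement met.
Option 17: unused.
Cost = 950×3.5 + 100×5.5 = 3875.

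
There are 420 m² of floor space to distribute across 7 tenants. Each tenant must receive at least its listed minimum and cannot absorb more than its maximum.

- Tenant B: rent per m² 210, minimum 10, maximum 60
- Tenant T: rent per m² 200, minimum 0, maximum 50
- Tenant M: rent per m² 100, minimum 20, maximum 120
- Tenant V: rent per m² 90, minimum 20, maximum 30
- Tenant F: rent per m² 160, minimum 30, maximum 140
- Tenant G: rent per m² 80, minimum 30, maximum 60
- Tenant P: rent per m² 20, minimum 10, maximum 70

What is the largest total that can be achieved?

60400

Meeting every minimum uses 10+0+20+20+30+30+10 = 120 m², leaving 300.
Order the tenants by rent per m²: Tenant B 210 > Tenant T 200 > Tenant F 160 > Tenant M 100 > Tenant V 90 > Tenant G 80 > Tenant P 20.
Give Tenant B 50 more to hit its cap of 60 ; 250 left.
Tenant T takes 50 more to reach its cap of 50 ; 200 left.
Give Tenant F 110 more to hit its cap of 140 ; 90 left.
Tenant M: +90 (room for 100) → 110. Pool exhausted.
Total = 210×60 + 200×50 + 100×110 + 90×20 + 160×140 + 80×30 + 20×10 = 60400.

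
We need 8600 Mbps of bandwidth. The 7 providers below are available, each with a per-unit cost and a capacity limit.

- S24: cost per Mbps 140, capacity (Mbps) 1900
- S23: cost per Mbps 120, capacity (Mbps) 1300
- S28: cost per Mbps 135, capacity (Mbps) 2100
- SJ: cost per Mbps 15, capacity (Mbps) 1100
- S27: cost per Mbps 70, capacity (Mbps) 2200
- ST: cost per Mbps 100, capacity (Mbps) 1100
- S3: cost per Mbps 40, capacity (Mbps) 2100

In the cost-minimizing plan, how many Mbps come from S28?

800

Use providers in increasing cost order.
SJ (15): use full 1100 ; 7500 Mbps to go.
S3 (40): use full 2100 ; 5400 Mbps to go.
S27 at 70: take all 2200 Mbps ; 3200 still needed.
ST at 100: take all 1100 Mbps ; 2100 still needed.
S23 at 120: take all 1300 Mbps ; 800 still needed.
Take 800 from S28 at 135 to finish.
S24: unused.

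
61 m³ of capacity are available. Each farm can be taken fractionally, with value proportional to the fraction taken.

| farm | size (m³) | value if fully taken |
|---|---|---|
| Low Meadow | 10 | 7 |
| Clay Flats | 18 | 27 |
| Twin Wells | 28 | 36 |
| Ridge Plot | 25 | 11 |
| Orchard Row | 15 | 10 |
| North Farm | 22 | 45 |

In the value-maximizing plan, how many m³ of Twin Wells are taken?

Best value per unit of size first: North Farm 45/22≈2.05, Clay Flats 27/18≈1.5, Twin Wells 36/28≈1.29, Low Meadow 7/10≈0.7, Orchard Row 10/15≈0.667, Ridge Plot 11/25≈0.44.
North Farm: take in full, 22 m³ for value 45 — 39 left.
All 18 m³ of Clay Flats fit (value 27) — 21 remain.
21 m³ left: a 21/28 share of Twin Wells gives 36×21/28 = 27.

21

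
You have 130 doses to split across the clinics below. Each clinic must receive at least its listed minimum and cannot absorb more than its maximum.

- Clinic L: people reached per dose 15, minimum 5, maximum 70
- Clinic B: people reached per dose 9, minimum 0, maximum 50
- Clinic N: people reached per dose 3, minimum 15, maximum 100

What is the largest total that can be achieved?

Meeting every minimum uses 5+0+15 = 20 doses, leaving 110.
Order the clinics by people reached per dose: Clinic L 15 > Clinic B 9 > Clinic N 3.
Clinic L: +65 to 70 (cap) → 45 left.
Clinic B: +45 (room for 50) → 45. Pool exhausted.
Total = 15×70 + 9×45 + 3×15 = 1500.

1500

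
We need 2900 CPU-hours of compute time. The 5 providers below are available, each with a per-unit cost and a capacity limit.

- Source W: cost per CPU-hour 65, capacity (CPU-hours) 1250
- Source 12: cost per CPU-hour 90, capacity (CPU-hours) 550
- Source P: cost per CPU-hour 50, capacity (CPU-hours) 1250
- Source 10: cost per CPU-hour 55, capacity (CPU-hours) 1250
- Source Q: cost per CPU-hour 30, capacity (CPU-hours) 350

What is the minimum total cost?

145000

Cheapest first:
Source Q (30): use full 350 → 2550 CPU-hours to go.
Source P (50): use full 1250 → 1300 CPU-hours to go.
Source 10 (55): use full 1250 → 50 CPU-hours to go.
Take 50 from Source W at 65 to finish.
Source 12: unused.
Cost = 350×30 + 1250×50 + 1250×55 + 50×65 = 145000.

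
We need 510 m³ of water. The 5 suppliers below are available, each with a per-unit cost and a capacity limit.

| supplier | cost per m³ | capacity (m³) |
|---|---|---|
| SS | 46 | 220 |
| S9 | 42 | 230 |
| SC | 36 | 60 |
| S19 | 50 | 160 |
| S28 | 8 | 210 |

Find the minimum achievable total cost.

Cheapest first:
S28 at 8: take all 210 m³ → 300 still needed.
Take 60 from SC at 36 → need 240 more.
S9 at 42: take all 230 m³ → 10 still needed.
SS (46): take the remaining 10 → done.
S19: unused.
Cost = 210×8 + 60×36 + 230×42 + 10×46 = 13960.

13960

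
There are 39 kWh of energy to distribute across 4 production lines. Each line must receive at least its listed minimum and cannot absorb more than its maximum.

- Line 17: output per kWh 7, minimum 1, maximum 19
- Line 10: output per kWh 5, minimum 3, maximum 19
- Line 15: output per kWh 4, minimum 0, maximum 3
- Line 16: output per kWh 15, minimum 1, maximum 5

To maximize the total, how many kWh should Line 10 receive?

15

Meeting every minimum uses 1+3+0+1 = 5 kWh, leaving 34.
Order the production lines by output per kWh: Line 16 15 > Line 17 7 > Line 10 5 > Line 15 4.
Give Line 16 4 more to hit its cap of 5 — 30 left.
Give Line 17 18 more to hit its cap of 19 — 12 left.
Only 12 left; Line 10 takes them to reach 15.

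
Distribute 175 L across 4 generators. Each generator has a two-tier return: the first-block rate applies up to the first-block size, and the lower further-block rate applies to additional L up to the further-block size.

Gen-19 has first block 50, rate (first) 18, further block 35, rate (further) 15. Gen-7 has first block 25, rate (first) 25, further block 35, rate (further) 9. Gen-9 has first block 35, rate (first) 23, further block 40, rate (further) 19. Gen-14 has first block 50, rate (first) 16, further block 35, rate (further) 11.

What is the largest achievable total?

3490

Rank every tier by rate: Gen-7/tier1 25 > Gen-9/tier1 23 > Gen-9/tier2 19 > Gen-19/tier1 18 > Gen-14/tier1 16 > Gen-19/tier2 15 > Gen-14/tier2 11 > Gen-7/tier2 9.
Fill Gen-7 tier1 block (25 at 25) — 150 left.
Gen-9 tier1 at 23: fill all 35 — 115 left.
Gen-9 tier2 at 19: fill all 40 — 75 left.
Gen-19 tier1 at 18: fill all 50 — 25 left.
25 remain; put them into Gen-14 tier1 at 16.
Total = 25×25 + 23×35 + 19×40 + 18×50 + 16×25 = 3490.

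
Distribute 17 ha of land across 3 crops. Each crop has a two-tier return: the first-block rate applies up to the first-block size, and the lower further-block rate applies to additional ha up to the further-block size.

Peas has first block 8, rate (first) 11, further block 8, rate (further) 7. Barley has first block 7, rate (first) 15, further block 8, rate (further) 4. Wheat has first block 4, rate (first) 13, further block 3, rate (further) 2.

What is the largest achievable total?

Treat each block as its own option and order by rate: Barley/tier1 15 > Wheat/tier1 13 > Peas/tier1 11 > Peas/tier2 7 > Barley/tier2 4 > Wheat/tier2 2.
Barley/tier1 (15): +7 — 10 left.
Wheat tier1 at 13: fill all 4 — 6 left.
6 remain; put them into Peas tier1 at 11.
Total = 15×7 + 13×4 + 11×6 = 223.

223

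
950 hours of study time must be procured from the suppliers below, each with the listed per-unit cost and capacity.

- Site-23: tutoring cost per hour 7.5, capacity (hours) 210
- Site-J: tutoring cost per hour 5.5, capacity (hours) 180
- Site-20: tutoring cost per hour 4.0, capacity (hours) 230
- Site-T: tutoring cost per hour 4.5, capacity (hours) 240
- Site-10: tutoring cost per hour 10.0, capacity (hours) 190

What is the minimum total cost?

5465

Cheapest first:
Site-20 (4.0): use full 230 ; 720 hours to go.
Site-T at 4.5: take all 240 hours ; 480 still needed.
Site-J at 5.5: take all 180 hours ; 300 still needed.
Take 210 from Site-23 at 7.5 ; need 90 more.
Site-10 at 10.0: take 90 of its 190 ; requirement met.
Cost = 230×4.0 + 240×4.5 + 180×5.5 + 210×7.5 + 90×10.0 = 5465.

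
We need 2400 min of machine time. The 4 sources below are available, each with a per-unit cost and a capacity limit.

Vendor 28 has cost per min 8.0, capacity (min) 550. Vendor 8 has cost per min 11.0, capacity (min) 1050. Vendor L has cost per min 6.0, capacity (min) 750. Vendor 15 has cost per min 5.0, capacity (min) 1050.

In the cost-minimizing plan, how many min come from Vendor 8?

50

Fill from the cheapest source first.
Vendor 15 at 5.0: take all 1050 min ; 1350 still needed.
Vendor L (6.0): use full 750 ; 600 min to go.
Take 550 from Vendor 28 at 8.0 ; need 50 more.
Take 50 from Vendor 8 at 11.0 to finish.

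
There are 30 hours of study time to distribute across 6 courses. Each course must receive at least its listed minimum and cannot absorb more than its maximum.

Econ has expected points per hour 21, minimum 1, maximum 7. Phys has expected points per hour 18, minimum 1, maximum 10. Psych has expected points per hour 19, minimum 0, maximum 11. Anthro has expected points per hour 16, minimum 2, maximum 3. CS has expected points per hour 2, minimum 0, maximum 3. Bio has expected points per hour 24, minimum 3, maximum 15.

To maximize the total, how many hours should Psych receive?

5

Meeting every minimum uses 1+1+0+2+0+3 = 7 hours, leaving 23.
Order the courses by expected points per hour: Bio 24 > Econ 21 > Psych 19 > Phys 18 > Anthro 16 > CS 2.
Bio takes 12 more to reach its cap of 15 → 11 left.
Give Econ 6 more to hit its cap of 7 → 5 left.
Psych has room for 11 more but only 5 remain, so it gets 5.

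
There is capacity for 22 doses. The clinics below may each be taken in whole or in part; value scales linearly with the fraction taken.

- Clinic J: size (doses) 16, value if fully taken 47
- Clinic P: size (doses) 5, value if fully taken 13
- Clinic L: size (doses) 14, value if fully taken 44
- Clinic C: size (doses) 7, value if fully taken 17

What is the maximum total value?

67.5

Best value per unit of size first: Clinic L 44/14≈3.14, Clinic J 47/16≈2.94, Clinic P 13/5≈2.6, Clinic C 17/7≈2.43.
Take all of Clinic L (14 doses, value 44) → 8 doses left.
8 doses left: a 8/16 share of Clinic J gives 47×8/16 = 23.5.
Total value = 67.5.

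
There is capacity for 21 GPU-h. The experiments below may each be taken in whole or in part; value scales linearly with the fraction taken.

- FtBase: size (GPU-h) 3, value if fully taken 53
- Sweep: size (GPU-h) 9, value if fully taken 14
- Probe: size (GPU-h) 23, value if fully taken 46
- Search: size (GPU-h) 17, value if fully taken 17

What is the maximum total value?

89

Rank by value-to-size ratio: FtBase 53/3≈17.7, Probe 46/23≈2, Sweep 14/9≈1.56, Search 17/17≈1.
All 3 GPU-h of FtBase fit (value 53) — 18 remain.
18 GPU-h left: a 18/23 share of Probe gives 46×18/23 = 36.
Total value = 89.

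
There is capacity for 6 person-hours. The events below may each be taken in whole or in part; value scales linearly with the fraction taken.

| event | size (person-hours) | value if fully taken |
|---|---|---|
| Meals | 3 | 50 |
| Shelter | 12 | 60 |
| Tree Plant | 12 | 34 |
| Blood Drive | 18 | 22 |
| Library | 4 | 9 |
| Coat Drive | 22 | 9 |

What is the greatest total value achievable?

65

Best value per unit of size first: Meals 50/3≈16.7, Shelter 60/12≈5, Tree Plant 34/12≈2.83, Library 9/4≈2.25, Blood Drive 22/18≈1.22, Coat Drive 9/22≈0.409.
Take all of Meals (3 person-hours, value 50) ; 3 person-hours left.
Only 3 person-hours remain; take 3/12 of Shelter for value 60×3/12 = 15.
Total value = 65.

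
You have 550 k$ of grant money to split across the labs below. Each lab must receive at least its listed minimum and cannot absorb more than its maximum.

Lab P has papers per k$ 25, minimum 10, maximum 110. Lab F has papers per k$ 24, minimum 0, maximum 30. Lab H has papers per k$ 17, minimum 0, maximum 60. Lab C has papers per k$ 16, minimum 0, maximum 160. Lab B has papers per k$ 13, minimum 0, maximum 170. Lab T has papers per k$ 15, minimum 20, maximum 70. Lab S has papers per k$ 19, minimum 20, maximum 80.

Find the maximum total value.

Meeting every minimum uses 10+0+0+0+0+20+20 = 50 k$, leaving 500.
Rank by papers per k$: Lab P 25 > Lab F 24 > Lab S 19 > Lab H 17 > Lab C 16 > Lab T 15 > Lab B 13.
Lab P takes 100 more to reach its cap of 110 ; 400 left.
Lab F takes 30 more to reach its cap of 30 ; 370 left.
Give Lab S 60 more to hit its cap of 80 ; 310 left.
Give Lab H 60 more to hit its cap of 60 ; 250 left.
Lab C takes 160 more to reach its cap of 160 ; 90 left.
Lab T: +50 to 70 (cap) ; 40 left.
Lab B: +40 (room for 170) → 40. Pool exhausted.
Total = 25×110 + 24×30 + 17×60 + 16×160 + 13×40 + 15×70 + 19×80 = 10140.

10140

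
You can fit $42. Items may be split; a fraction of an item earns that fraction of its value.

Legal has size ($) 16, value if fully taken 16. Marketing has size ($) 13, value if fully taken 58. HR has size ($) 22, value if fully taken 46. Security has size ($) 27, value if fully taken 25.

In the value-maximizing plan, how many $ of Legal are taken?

Best value per unit of size first: Marketing 58/13≈4.46, HR 46/22≈2.09, Legal 16/16≈1, Security 25/27≈0.926.
All 13 $ of Marketing fit (value 58) — 29 remain.
Take all of HR (22 $, value 46) — 7 $ left.
Only 7 $ remain; take 7/16 of Legal for value 16×7/16 = 7.

7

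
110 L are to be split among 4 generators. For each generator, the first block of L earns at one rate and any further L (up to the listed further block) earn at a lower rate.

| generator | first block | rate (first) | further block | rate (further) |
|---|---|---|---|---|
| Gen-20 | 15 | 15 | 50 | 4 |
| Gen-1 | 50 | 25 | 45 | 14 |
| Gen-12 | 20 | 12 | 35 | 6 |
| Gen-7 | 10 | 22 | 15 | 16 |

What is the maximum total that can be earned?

Treat each block as its own option and order by rate: Gen-1/tier1 25 > Gen-7/tier1 22 > Gen-7/tier2 16 > Gen-20/tier1 15 > Gen-1/tier2 14 > Gen-12/tier1 12 > Gen-12/tier2 6 > Gen-20/tier2 4.
Fill Gen-1 tier1 block (50 at 25) → 60 left.
Gen-7 tier1 at 22: fill all 10 → 50 left.
Gen-7/tier2 (16): +15 → 35 left.
Fill Gen-20 tier1 block (15 at 15) → 20 left.
Gen-1 tier2 at 14: only 20 left, fill 20.
Total = 25×50 + 22×10 + 16×15 + 15×15 + 14×20 = 2215.

2215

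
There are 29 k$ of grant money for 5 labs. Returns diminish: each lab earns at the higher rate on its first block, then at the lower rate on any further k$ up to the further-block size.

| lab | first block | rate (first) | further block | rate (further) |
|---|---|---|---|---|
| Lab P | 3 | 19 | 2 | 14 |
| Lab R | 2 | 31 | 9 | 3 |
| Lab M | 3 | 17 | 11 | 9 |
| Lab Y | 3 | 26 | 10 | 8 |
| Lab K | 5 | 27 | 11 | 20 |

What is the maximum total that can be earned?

631

Rank every tier by rate: Lab R/T1 31 > Lab K/T1 27 > Lab Y/T1 26 > Lab K/T2 20 > Lab P/T1 19 > Lab M/T1 17 > Lab P/T2 14 > Lab M/T2 9 > Lab Y/T2 8 > Lab R/T2 3.
Fill Lab R T1 block (2 at 31) → 27 left.
Lab K T1 at 27: fill all 5 → 22 left.
Lab Y/T1 (26): +3 → 19 left.
Lab K/T2 (20): +11 → 8 left.
Lab P T1 at 19: fill all 3 → 5 left.
Lab M T1 at 17: fill all 3 → 2 left.
Fill Lab P T2 block (2 at 14) → 0 left.
Total = 31×2 + 27×5 + 26×3 + 20×11 + 19×3 + 17×3 + 14×2 = 631.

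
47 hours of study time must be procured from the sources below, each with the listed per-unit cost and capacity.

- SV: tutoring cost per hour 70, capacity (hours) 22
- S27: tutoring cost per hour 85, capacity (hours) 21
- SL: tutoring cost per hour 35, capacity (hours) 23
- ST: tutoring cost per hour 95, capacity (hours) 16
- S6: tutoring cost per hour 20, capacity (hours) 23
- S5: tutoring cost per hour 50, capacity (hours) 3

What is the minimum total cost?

1315

Cheapest first:
S6 at 20: take all 23 hours — 24 still needed.
SL (35): use full 23 — 1 hours to go.
S5 (50): take the remaining 1 — done.
SV, S27, ST: unused.
Cost = 23×20 + 23×35 + 1×50 = 1315.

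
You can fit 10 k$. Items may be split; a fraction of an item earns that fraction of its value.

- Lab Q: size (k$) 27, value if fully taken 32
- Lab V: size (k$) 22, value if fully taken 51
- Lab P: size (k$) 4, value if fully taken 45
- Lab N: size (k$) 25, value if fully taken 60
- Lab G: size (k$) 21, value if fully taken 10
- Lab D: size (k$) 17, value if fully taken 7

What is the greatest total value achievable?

Sort by value density: Lab P 45/4≈11.2, Lab N 60/25≈2.4, Lab V 51/22≈2.32, Lab Q 32/27≈1.19, Lab G 10/21≈0.476, Lab D 7/17≈0.412.
All 4 k$ of Lab P fit (value 45) ; 6 remain.
6 k$ left: a 6/25 share of Lab N gives 60×6/25 = 14.4.
Total value = 59.4.

59.4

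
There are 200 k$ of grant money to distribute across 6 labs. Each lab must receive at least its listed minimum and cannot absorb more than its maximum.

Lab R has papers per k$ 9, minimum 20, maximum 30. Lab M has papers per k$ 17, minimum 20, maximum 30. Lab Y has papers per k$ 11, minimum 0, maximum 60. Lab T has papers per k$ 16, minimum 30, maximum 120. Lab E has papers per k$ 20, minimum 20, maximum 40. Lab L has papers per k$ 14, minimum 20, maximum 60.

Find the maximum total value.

Meeting every minimum uses 20+20+0+30+20+20 = 110 k$, leaving 90.
Rank by papers per k$: Lab E 20 > Lab M 17 > Lab T 16 > Lab L 14 > Lab Y 11 > Lab R 9.
Lab E takes 20 more to reach its cap of 40 ; 70 left.
Lab M takes 10 more to reach its cap of 30 ; 60 left.
Only 60 left; Lab T takes them to reach 90.
Total = 9×20 + 17×30 + 16×90 + 20×40 + 14×20 = 3210.

3210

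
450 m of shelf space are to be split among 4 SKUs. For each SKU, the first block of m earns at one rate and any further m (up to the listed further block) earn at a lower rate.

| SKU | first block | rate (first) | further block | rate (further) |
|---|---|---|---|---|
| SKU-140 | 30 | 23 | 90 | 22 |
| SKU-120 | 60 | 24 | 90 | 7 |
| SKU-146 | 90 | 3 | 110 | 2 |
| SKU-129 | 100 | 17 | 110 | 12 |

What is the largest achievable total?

Treat each block as its own option and order by rate: SKU-120/T1 24 > SKU-140/T1 23 > SKU-140/T2 22 > SKU-129/T1 17 > SKU-129/T2 12 > SKU-120/T2 7 > SKU-146/T1 3 > SKU-146/T2 2.
SKU-120/T1 (24): +60 → 390 left.
SKU-140 T1 at 23: fill all 30 → 360 left.
SKU-140/T2 (22): +90 → 270 left.
Fill SKU-129 T1 block (100 at 17) → 170 left.
SKU-129/T2 (12): +110 → 60 left.
60 remain; put them into SKU-120 T2 at 7.
Total = 24×60 + 23×30 + 22×90 + 17×100 + 12×110 + 7×60 = 7550.

7550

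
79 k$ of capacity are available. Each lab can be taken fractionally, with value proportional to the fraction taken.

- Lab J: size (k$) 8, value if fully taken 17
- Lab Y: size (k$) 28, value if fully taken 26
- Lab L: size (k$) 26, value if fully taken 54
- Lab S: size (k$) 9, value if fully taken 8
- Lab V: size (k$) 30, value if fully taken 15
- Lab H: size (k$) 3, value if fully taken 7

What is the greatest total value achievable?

Sort by value density: Lab H 7/3≈2.33, Lab J 17/8≈2.12, Lab L 54/26≈2.08, Lab Y 26/28≈0.929, Lab S 8/9≈0.889, Lab V 15/30≈0.5.
Lab H: take in full, 3 k$ for value 7 ; 76 left.
Lab J: take in full, 8 k$ for value 17 ; 68 left.
Take all of Lab L (26 k$, value 54) ; 42 k$ left.
Lab Y: take in full, 28 k$ for value 26 ; 14 left.
Lab S: take in full, 9 k$ for value 8 ; 5 left.
5 k$ left: a 5/30 share of Lab V gives 15×5/30 = 2.5.
Total value = 114.5.

114.5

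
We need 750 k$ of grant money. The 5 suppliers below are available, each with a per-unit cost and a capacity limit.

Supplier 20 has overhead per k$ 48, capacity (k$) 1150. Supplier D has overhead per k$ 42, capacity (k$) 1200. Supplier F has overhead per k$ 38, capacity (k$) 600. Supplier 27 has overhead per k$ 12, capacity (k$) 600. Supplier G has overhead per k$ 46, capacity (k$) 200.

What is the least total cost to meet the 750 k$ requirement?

12900

Fill from the cheapest supplier first.
Supplier 27 at 12: take all 600 k$ — 150 still needed.
Supplier F at 38: take 150 of its 600 — requirement met.
Supplier D, Supplier G, Supplier 20: unused.
Cost = 600×12 + 150×38 = 12900.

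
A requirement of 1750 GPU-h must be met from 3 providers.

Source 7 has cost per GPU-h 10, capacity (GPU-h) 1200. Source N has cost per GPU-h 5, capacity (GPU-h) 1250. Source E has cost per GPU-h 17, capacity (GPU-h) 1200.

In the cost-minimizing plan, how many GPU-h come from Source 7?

Use providers in increasing cost order.
Take 1250 from Source N at 5 → need 500 more.
Take 500 from Source 7 at 10 to finish.
Source E: unused.

500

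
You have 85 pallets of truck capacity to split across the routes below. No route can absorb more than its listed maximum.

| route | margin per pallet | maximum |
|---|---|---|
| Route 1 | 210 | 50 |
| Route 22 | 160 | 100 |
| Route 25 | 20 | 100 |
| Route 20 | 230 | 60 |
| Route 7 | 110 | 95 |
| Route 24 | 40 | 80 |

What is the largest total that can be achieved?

Rank by margin per pallet: Route 20 230 > Route 1 210 > Route 22 160 > Route 7 110 > Route 24 40 > Route 25 20.
Give Route 20 60 to hit its cap of 60 ; 25 left.
Route 1 has room for 50 but only 25 remain, so it gets 25.
Total = 210×25 + 230×60 = 19050.

19050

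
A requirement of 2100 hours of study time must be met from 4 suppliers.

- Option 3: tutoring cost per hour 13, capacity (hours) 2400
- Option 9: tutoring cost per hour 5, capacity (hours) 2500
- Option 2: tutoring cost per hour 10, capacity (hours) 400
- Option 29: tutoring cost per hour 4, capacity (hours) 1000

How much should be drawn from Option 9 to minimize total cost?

Use suppliers in increasing cost order.
Take 1000 from Option 29 at 4 → need 1100 more.
Take 1100 from Option 9 at 5 to finish.
Option 2, Option 3: unused.

1100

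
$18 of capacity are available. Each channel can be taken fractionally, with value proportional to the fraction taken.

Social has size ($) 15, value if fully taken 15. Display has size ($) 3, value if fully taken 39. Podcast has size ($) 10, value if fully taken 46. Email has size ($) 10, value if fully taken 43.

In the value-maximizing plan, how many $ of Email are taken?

5

Best value per unit of size first: Display 39/3≈13, Podcast 46/10≈4.6, Email 43/10≈4.3, Social 15/15≈1.
All 3 $ of Display fit (value 39) — 15 remain.
Podcast: take in full, 10 $ for value 46 — 5 left.
Fill the last 5 $ with part of Email: 5/10 of it earns 21.5.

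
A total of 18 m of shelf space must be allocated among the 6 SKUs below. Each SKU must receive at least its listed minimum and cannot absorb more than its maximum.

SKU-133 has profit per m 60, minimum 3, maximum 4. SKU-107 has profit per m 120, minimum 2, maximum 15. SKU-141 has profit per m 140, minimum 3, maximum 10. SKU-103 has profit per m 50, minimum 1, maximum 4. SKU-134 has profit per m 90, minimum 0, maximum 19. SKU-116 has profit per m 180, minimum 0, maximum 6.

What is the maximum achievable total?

Meeting every minimum uses 3+2+3+1+0+0 = 9 m, leaving 9.
Order the SKUs by profit per m: SKU-116 180 > SKU-141 140 > SKU-107 120 > SKU-134 90 > SKU-133 60 > SKU-103 50.
Give SKU-116 6 more to hit its cap of 6 ; 3 left.
Only 3 left; SKU-141 takes them to reach 6.
Total = 60×3 + 120×2 + 140×6 + 50×1 + 180×6 = 2390.

2390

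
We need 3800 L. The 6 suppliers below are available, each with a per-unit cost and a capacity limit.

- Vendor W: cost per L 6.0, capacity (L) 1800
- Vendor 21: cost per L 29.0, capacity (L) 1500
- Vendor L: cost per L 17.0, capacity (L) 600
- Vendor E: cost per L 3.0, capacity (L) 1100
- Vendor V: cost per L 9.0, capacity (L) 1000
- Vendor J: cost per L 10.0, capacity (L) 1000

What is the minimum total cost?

Fill from the cheapest supplier first.
Vendor E (3.0): use full 1100 — 2700 L to go.
Vendor W at 6.0: take all 1800 L — 900 still needed.
Take 900 from Vendor V at 9.0 to finish.
Vendor J, Vendor L, Vendor 21: unused.
Cost = 1100×3.0 + 1800×6.0 + 900×9.0 = 22200.

22200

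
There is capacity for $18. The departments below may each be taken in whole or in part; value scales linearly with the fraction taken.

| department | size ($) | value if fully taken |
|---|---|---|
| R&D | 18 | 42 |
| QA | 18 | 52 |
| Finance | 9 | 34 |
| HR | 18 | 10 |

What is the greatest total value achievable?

Sort by value density: Finance 34/9≈3.78, QA 52/18≈2.89, R&D 42/18≈2.33, HR 10/18≈0.556.
All 9 $ of Finance fit (value 34) ; 9 remain.
Fill the last 9 $ with part of QA: 9/18 of it earns 26.
Total value = 60.

60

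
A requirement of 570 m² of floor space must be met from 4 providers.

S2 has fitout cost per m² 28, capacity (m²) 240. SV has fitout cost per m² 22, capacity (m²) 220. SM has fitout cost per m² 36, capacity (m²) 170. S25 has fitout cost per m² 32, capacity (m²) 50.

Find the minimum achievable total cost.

15320

Cheapest first:
SV at 22: take all 220 m² ; 350 still needed.
S2 (28): use full 240 ; 110 m² to go.
Take 50 from S25 at 32 ; need 60 more.
Take 60 from SM at 36 to finish.
Cost = 220×22 + 240×28 + 50×32 + 60×36 = 15320.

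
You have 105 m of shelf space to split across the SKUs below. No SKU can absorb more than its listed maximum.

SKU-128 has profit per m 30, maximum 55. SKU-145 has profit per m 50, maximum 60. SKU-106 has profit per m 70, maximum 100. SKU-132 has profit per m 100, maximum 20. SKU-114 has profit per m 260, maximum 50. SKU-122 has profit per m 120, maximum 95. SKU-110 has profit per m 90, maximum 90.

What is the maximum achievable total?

Rank by profit per m: SKU-114 260 > SKU-122 120 > SKU-132 100 > SKU-110 90 > SKU-106 70 > SKU-145 50 > SKU-128 30.
SKU-114 takes 50 to reach its cap of 50 ; 55 left.
Only 55 left; SKU-122 takes them to reach 55.
Total = 260×50 + 120×55 = 19600.

19600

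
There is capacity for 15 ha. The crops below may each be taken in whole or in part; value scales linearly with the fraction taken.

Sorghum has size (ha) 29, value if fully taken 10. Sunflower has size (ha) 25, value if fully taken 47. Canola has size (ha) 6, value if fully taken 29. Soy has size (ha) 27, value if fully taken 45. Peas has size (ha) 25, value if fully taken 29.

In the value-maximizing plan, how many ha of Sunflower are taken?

9

Best value per unit of size first: Canola 29/6≈4.83, Sunflower 47/25≈1.88, Soy 45/27≈1.67, Peas 29/25≈1.16, Sorghum 10/29≈0.345.
All 6 ha of Canola fit (value 29) — 9 remain.
Fill the last 9 ha with part of Sunflower: 9/25 of it earns 16.92.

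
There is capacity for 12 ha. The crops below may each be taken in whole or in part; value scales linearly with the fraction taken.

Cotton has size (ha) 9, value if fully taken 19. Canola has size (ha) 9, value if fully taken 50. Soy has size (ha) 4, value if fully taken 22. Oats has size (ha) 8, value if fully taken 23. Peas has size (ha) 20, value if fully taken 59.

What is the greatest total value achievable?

66.5

Rank by value-to-size ratio: Canola 50/9≈5.56, Soy 22/4≈5.5, Peas 59/20≈2.95, Oats 23/8≈2.88, Cotton 19/9≈2.11.
Canola: take in full, 9 ha for value 50 — 3 left.
3 ha left: a 3/4 share of Soy gives 22×3/4 = 16.5.
Total value = 66.5.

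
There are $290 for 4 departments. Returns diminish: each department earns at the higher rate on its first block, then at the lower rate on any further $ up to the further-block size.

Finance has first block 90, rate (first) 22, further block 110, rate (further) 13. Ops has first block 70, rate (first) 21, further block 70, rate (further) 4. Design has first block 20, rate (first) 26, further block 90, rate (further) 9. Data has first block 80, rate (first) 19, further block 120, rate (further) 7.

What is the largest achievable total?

5880

Order all 8 blocks by rate: Design/T1 26 > Finance/T1 22 > Ops/T1 21 > Data/T1 19 > Finance/T2 13 > Design/T2 9 > Data/T2 7 > Ops/T2 4.
Design/T1 (26): +20 ; 270 left.
Finance/T1 (22): +90 ; 180 left.
Ops T1 at 21: fill all 70 ; 110 left.
Data T1 at 19: fill all 80 ; 30 left.
Finance T2 at 13: only 30 left, fill 30.
Total = 26×20 + 22×90 + 21×70 + 19×80 + 13×30 = 5880.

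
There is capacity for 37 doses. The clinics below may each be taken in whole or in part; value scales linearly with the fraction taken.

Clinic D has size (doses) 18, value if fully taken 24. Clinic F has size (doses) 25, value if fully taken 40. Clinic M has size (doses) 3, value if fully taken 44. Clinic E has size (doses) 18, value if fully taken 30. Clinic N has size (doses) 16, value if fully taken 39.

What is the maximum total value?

Sort by value density: Clinic M 44/3≈14.7, Clinic N 39/16≈2.44, Clinic E 30/18≈1.67, Clinic F 40/25≈1.6, Clinic D 24/18≈1.33.
Take all of Clinic M (3 doses, value 44) → 34 doses left.
Clinic N: take in full, 16 doses for value 39 → 18 left.
Take all of Clinic E (18 doses, value 30) → 0 doses left.
Total value = 113.

113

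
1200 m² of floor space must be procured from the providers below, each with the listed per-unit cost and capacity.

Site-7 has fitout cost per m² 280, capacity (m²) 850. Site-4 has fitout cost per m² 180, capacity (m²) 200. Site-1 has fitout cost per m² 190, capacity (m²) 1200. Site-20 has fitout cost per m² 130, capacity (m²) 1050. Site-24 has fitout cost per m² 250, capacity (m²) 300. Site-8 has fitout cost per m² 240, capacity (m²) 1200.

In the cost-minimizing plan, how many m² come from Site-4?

Cheapest first:
Site-20 (130): use full 1050 — 150 m² to go.
Site-4 (180): take the remaining 150 — done.
Site-1, Site-8, Site-24, Site-7: unused.

150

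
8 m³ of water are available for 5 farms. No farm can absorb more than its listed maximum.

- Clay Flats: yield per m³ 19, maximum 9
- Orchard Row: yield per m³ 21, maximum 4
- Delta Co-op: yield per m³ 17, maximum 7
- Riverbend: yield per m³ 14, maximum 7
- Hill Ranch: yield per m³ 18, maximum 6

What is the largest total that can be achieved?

160

Highest yield per m³ first: Orchard Row 21 > Clay Flats 19 > Hill Ranch 18 > Delta Co-op 17 > Riverbend 14.
Orchard Row: +4 to 4 (cap) → 4 left.
Only 4 left; Clay Flats takes them to reach 4.
Total = 19×4 + 21×4 = 160.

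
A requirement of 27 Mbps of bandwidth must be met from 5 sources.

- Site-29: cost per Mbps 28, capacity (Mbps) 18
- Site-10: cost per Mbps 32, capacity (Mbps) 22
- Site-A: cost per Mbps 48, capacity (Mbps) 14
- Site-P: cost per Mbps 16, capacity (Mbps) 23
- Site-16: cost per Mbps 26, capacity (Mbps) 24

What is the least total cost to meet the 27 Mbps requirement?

Fill from the cheapest source first.
Take 23 from Site-P at 16 ; need 4 more.
Site-16 (26): take the remaining 4 ; done.
Site-29, Site-10, Site-A: unused.
Cost = 23×16 + 4×26 = 472.

472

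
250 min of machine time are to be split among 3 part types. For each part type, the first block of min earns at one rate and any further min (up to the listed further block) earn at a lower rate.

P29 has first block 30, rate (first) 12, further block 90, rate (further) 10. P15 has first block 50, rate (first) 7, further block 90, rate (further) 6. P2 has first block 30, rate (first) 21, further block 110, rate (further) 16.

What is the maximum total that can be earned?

3550

Order all 6 blocks by rate: P2/first 21 > P2/second 16 > P29/first 12 > P29/second 10 > P15/first 7 > P15/second 6.
P2/first (21): +30 → 220 left.
P2/second (16): +110 → 110 left.
P29 first at 12: fill all 30 → 80 left.
80 remain; put them into P29 second at 10.
Total = 21×30 + 16×110 + 12×30 + 10×80 = 3550.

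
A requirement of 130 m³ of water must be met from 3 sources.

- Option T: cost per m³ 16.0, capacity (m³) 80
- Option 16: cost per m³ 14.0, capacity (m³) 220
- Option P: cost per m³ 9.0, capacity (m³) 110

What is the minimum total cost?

1270

Cheapest first:
Option P at 9.0: take all 110 m³ → 20 still needed.
Take 20 from Option 16 at 14.0 to finish.
Option T: unused.
Cost = 110×9.0 + 20×14.0 = 1270.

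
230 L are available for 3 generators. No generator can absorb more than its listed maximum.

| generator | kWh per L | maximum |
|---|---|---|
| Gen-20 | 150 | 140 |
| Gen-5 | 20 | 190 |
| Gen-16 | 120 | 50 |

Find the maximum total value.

27800

Highest kWh per L first: Gen-20 150 > Gen-16 120 > Gen-5 20.
Gen-20 takes 140 to reach its cap of 140 ; 90 left.
Gen-16 takes 50 to reach its cap of 50 ; 40 left.
Gen-5 has room for 190 but only 40 remain, so it gets 40.
Total = 150×140 + 20×40 + 120×50 = 27800.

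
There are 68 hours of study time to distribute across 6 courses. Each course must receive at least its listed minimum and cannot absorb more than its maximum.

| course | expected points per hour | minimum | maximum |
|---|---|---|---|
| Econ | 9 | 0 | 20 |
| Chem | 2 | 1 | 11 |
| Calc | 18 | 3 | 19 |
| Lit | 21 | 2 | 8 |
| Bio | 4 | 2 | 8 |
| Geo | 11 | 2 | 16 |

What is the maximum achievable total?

884

Meeting every minimum uses 0+1+3+2+2+2 = 10 hours, leaving 58.
Rank by expected points per hour: Lit 21 > Calc 18 > Geo 11 > Econ 9 > Bio 4 > Chem 2.
Give Lit 6 more to hit its cap of 8 ; 52 left.
Calc takes 16 more to reach its cap of 19 ; 36 left.
Geo: +14 to 16 (cap) ; 22 left.
Give Econ 20 more to hit its cap of 20 ; 2 left.
Bio has room for 6 more but only 2 remain, so it gets 4.
Total = 9×20 + 2×1 + 18×19 + 21×8 + 4×4 + 11×16 = 884.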